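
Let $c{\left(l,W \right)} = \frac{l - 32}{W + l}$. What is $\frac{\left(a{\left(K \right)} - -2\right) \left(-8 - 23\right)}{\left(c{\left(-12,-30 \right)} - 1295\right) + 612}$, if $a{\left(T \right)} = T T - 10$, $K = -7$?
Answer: $\frac{26691}{14321} \approx 1.8638$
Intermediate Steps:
$a{\left(T \right)} = -10 + T^{2}$ ($a{\left(T \right)} = T^{2} - 10 = -10 + T^{2}$)
$c{\left(l,W \right)} = \frac{-32 + l}{W + l}$
$\frac{\left(a{\left(K \right)} - -2\right) \left(-8 - 23\right)}{\left(c{\left(-12,-30 \right)} - 1295\right) + 612} = \frac{\left(\left(-10 + \left(-7\right)^{2}\right) - -2\right) \left(-8 - 23\right)}{\left(\frac{-32 - 12}{-30 - 12} - 1295\right) + 612} = \frac{\left(\left(-10 + 49\right) + 2\right) \left(-31\right)}{\left(\frac{1}{-42} \left(-44\right) - 1295\right) + 612} = \frac{\left(39 + 2\right) \left(-31\right)}{\left(\left(- \frac{1}{42}\right) \left(-44\right) - 1295\right) + 612} = \frac{41 \left(-31\right)}{\left(\frac{22}{21} - 1295\right) + 612} = - \frac{1271}{- \frac{27173}{21} + 612} = - \frac{1271}{- \frac{14321}{21}} = \left(-1271\right) \left(- \frac{21}{14321}\right) = \frac{26691}{14321}$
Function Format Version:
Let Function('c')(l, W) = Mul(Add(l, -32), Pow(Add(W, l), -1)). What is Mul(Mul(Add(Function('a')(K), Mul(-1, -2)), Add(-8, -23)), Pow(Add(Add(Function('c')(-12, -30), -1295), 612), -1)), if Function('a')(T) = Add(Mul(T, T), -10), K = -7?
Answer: Rational(26691, 14321) ≈ 1.8638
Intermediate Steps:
Function('a')(T) = Add(-10, Pow(T, 2)) (Function('a')(T) = Add(Pow(T, 2), -10) = Add(-10, Pow(T, 2)))
Function('c')(l, W) = Mul(Pow(Add(W, l), -1), Add(-32, l)) (Function('c')(l, W) = Mul(Add(-32, l), Pow(Add(W, l), -1)) = Mul(Pow(Add(W, l), -1), Add(-32, l)))
Mul(Mul(Add(Function('a')(K), Mul(-1, -2)), Add(-8, -23)), Pow(Add(Add(Function('c')(-12, -30), -1295), 612), -1)) = Mul(Mul(Add(Add(-10, Pow(-7, 2)), Mul(-1, -2)), Add(-8, -23)), Pow(Add(Add(Mul(Pow(Add(-30, -12), -1), Add(-32, -12)), -1295), 612), -1)) = Mul(Mul(Add(Add(-10, 49), 2), -31), Pow(Add(Add(Mul(Pow(-42, -1), -44), -1295), 612), -1)) = Mul(Mul(Add(39, 2), -31), Pow(Add(Add(Mul(Rational(-1, 42), -44), -1295), 612), -1)) = Mul(Mul(41, -31), Pow(Add(Add(Rational(22, 21), -1295), 612), -1)) = Mul(-1271, Pow(Add(Rational(-27173, 21), 612), -1)) = Mul(-1271, Pow(Rational(-14321, 21), -1)) = Mul(-1271, Rational(-21, 14321)) = Rational(26691, 14321)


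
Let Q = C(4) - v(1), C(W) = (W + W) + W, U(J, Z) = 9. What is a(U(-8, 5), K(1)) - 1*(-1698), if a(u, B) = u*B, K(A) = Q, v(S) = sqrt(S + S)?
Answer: 1806 - 9*sqrt(2) ≈ 1793.3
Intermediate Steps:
C(W) = 3*W (C(W) = 2*W + W = 3*W)
v(S) = sqrt(2)*sqrt(S) (v(S) = sqrt(2*S) = sqrt(2)*sqrt(S))
Q = 12 - sqrt(2) (Q = 3*4 - sqrt(2)*sqrt(1) = 12 - sqrt(2) ≈ 10.586)
K(A) = 12 - sqrt(2)
a(u, B) = B*u
a(U(-8, 5), K(1)) - 1*(-1698) = (12 - sqrt(2))*9 - 1*(-1698) = (108 - 9*sqrt(2)) + 1698 = 1806 - 9*sqrt(2)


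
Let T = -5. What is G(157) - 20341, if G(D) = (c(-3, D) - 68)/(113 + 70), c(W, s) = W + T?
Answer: -3722479/183 ≈ -20341.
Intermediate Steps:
c(W, s) = -5 + W (c(W, s) = W - 5 = -5 + W)
G(D) = -76/183 (G(D) = ((-5 - 3) - 68)/(113 + 70) = (-8 - 68)/183 = -76*1/183 = -76/183)
G(157) - 20341 = -76/183 - 20341 = -3722479/183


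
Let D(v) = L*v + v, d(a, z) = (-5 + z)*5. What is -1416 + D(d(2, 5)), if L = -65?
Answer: -1416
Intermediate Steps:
d(a, z) = -25 + 5*z
D(v) = -64*v (D(v) = -65*v + v = -64*v)
-1416 + D(d(2, 5)) = -1416 - 64*(-25 + 5*5) = -1416 - 64*(-25 + 25) = -1416 - 64*0 = -1416 + 0 = -1416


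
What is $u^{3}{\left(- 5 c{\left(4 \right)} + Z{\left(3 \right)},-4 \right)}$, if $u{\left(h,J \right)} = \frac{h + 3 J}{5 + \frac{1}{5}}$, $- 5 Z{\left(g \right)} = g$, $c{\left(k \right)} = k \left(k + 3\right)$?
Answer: $- \frac{444194947}{17576} \approx -25273.0$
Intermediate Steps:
$c{\left(k \right)} = k \left(3 + k\right)$
$Z{\left(g \right)} = - \frac{g}{5}$
$u{\left(h,J \right)} = \frac{5 h}{26} + \frac{15 J}{26}$ ($u{\left(h,J \right)} = \frac{h + 3 J}{5 + \frac{1}{5}} = \frac{h + 3 J}{\frac{26}{5}} = \left(h + 3 J\right) \frac{5}{26} = \frac{5 h}{26} + \frac{15 J}{26}$)
$u^{3}{\left(- 5 c{\left(4 \right)} + Z{\left(3 \right)},-4 \right)} = \left(\frac{5 \left(- 5 \cdot 4 \left(3 + 4\right) - \frac{3}{5}\right)}{26} + \frac{15}{26} \left(-4\right)\right)^{3} = \left(\frac{5 \left(- 5 \cdot 4 \cdot 7 - \frac{3}{5}\right)}{26} - \frac{30}{13}\right)^{3} = \left(\frac{5 \left(\left(-5\right) 28 - \frac{3}{5}\right)}{26} - \frac{30}{13}\right)^{3} = \left(\frac{5 \left(-140 - \frac{3}{5}\right)}{26} - \frac{30}{13}\right)^{3} = \left(\frac{5}{26} \left(- \frac{703}{5}\right) - \frac{30}{13}\right)^{3} = \left(- \frac{703}{26} - \frac{30}{13}\right)^{3} = \left(- \frac{763}{26}\right)^{3} = - \frac{444194947}{17576}$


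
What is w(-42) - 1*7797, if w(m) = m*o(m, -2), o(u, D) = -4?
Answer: -7629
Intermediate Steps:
w(m) = -4*m (w(m) = m*(-4) = -4*m)
w(-42) - 1*7797 = -4*(-42) - 1*7797 = 168 - 7797 = -7629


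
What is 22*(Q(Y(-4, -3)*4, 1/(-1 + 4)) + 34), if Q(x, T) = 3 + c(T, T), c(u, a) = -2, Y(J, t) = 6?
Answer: 770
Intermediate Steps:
Q(x, T) = 1 (Q(x, T) = 3 - 2 = 1)
22*(Q(Y(-4, -3)*4, 1/(-1 + 4)) + 34) = 22*(1 + 34) = 22*35 = 770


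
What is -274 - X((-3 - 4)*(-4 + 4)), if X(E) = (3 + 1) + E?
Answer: -278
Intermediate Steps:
X(E) = 4 + E
-274 - X((-3 - 4)*(-4 + 4)) = -274 - (4 + (-3 - 4)*(-4 + 4)) = -274 - (4 - 7*0) = -274 - (4 + 0) = -274 - 1*4 = -274 - 4 = -278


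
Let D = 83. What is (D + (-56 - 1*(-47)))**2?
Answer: 5476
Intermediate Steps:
(D + (-56 - 1*(-47)))**2 = (83 + (-56 - 1*(-47)))**2 = (83 + (-56 + 47))**2 = (83 - 9)**2 = 74**2 = 5476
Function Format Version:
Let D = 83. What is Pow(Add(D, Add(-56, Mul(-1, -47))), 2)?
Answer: 5476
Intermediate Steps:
Pow(Add(D, Add(-56, Mul(-1, -47))), 2) = Pow(Add(83, Add(-56, Mul(-1, -47))), 2) = Pow(Add(83, Add(-56, 47)), 2) = Pow(Add(83, -9), 2) = Pow(74, 2) = 5476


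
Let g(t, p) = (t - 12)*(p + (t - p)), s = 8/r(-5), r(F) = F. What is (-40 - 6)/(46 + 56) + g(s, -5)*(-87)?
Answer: -2414303/1275 ≈ -1893.6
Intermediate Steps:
s = -8/5 (s = 8/(-5) = 8*(-⅕) = -8/5 ≈ -1.6000)
g(t, p) = t*(-12 + t) (g(t, p) = (-12 + t)*t = t*(-12 + t))
(-40 - 6)/(46 + 56) + g(s, -5)*(-87) = (-40 - 6)/(46 + 56) - 8*(-12 - 8/5)/5*(-87) = -46/102 - 8/5*(-68/5)*(-87) = -46*1/102 + (544/25)*(-87) = -23/51 - 47328/25 = -2414303/1275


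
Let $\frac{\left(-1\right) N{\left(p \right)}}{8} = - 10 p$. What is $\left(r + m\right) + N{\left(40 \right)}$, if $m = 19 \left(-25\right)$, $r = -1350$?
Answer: $1375$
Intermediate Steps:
$m = -475$
$N{\left(p \right)} = 80 p$ ($N{\left(p \right)} = - 8 \left(- 10 p\right) = 80 p$)
$\left(r + m\right) + N{\left(40 \right)} = \left(-1350 - 475\right) + 80 \cdot 40 = -1825 + 3200 = 1375$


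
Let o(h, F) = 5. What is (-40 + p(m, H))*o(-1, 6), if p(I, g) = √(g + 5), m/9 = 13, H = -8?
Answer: -200 + 5*I*√3 ≈ -200.0 + 8.6602*I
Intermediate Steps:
m = 117 (m = 9*13 = 117)
p(I, g) = √(5 + g)
(-40 + p(m, H))*o(-1, 6) = (-40 + √(5 - 8))*5 = (-40 + √(-3))*5 = (-40 + I*√3)*5 = -200 + 5*I*√3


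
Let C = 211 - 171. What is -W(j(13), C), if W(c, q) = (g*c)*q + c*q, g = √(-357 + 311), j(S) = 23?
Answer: -920 - 920*I*√46 ≈ -920.0 - 6239.7*I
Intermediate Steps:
g = I*√46 (g = √(-46) = I*√46 ≈ 6.7823*I)
C = 40
W(c, q) = c*q + I*c*q*√46 (W(c, q) = ((I*√46)*c)*q + c*q = (I*c*√46)*q + c*q = I*c*q*√46 + c*q = c*q + I*c*q*√46)
-W(j(13), C) = -23*40*(1 + I*√46) = -(920 + 920*I*√46) = -920 - 920*I*√46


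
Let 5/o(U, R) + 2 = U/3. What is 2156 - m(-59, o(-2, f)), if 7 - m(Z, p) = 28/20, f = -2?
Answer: 10752/5 ≈ 2150.4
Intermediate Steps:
o(U, R) = 5/(-2 + U/3)
m(Z, p) = 28/5 (m(Z, p) = 7 - 28/20 = 7 - 1*7/5 = 7 - 7/5 = 28/5)
2156 - m(-59, o(-2, f)) = 2156 - 1*28/5 = 2156 - 28/5 = 10752/5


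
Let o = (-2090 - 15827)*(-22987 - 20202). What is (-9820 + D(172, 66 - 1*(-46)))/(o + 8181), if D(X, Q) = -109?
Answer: -9929/773825494 ≈ -1.2831e-5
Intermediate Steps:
o = 773817313 (o = -17917*(-43189) = 773817313)
(-9820 + D(172, 66 - 1*(-46)))/(o + 8181) = (-9820 - 109)/(773817313 + 8181) = -9929/773825494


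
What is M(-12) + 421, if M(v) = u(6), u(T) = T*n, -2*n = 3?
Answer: 412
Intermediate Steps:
n = -3/2 (n = -½*3 = -3/2 ≈ -1.5000)
u(T) = -3*T/2 (u(T) = T*(-3/2) = -3*T/2)
M(v) = -9 (M(v) = -3/2*6 = -9)
M(-12) + 421 = -9 + 421 = 412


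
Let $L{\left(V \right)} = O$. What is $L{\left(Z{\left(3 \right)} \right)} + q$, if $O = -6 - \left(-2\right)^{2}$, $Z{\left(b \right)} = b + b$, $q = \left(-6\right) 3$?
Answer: $-28$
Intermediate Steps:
$q = -18$
$Z{\left(b \right)} = 2 b$
$O = -10$ ($O = -6 - 4 = -10$)
$L{\left(V \right)} = -10$
$L{\left(Z{\left(3 \right)} \right)} + q = -10 - 18 = -28$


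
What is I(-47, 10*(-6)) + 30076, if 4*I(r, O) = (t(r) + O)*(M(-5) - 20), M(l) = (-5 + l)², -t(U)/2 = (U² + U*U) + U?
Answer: -145964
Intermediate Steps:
t(U) = -4*U² - 2*U (t(U) = -2*((U² + U*U) + U) = -2*((U² + U²) + U) = -2*(2*U² + U) = -2*(U + 2*U²) = -4*U² - 2*U)
I(r, O) = 20*O - 40*r*(1 + 2*r) (I(r, O) = ((-2*r*(1 + 2*r) + O)*((-5 - 5)² - 20))/4 = ((O - 2*r*(1 + 2*r))*((-10)² - 20))/4 = ((O - 2*r*(1 + 2*r))*(100 - 20))/4 = ((O - 2*r*(1 + 2*r))*80)/4 = (80*O - 160*r*(1 + 2*r))/4 = 20*O - 40*r*(1 + 2*r))
I(-47, 10*(-6)) + 30076 = (20*(10*(-6)) - 40*(-47)*(1 + 2*(-47))) + 30076 = (20*(-60) - 40*(-47)*(1 - 94)) + 30076 = (-1200 - 40*(-47)*(-93)) + 30076 = (-1200 - 174840) + 30076 = -176040 + 30076 = -145964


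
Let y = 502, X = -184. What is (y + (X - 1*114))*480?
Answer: 97920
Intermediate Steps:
(y + (X - 1*114))*480 = (502 + (-184 - 1*114))*480 = (502 + (-184 - 114))*480 = (502 - 298)*480 = 204*480 = 97920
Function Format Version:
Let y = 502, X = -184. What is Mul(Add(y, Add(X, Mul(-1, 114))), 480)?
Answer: 97920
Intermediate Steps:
Mul(Add(y, Add(X, Mul(-1, 114))), 480) = Mul(Add(502, Add(-184, Mul(-1, 114))), 480) = Mul(Add(502, Add(-184, -114)), 480) = Mul(Add(502, -298), 480) = Mul(204, 480) = 97920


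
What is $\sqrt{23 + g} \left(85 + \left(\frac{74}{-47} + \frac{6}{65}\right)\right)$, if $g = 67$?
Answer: $\frac{765441 \sqrt{10}}{3055} \approx 792.32$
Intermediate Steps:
$\sqrt{23 + g} \left(85 + \left(\frac{74}{-47} + \frac{6}{65}\right)\right) = \sqrt{23 + 67} \left(85 + \left(\frac{74}{-47} + \frac{6}{65}\right)\right) = \sqrt{90} \left(85 + \left(74 \left(- \frac{1}{47}\right) + 6 \cdot \frac{1}{65}\right)\right) = 3 \sqrt{10} \left(85 + \left(- \frac{74}{47} + \frac{6}{65}\right)\right) = 3 \sqrt{10} \left(85 - \frac{4528}{3055}\right) = 3 \sqrt{10} \cdot \frac{255147}{3055} = \frac{765441 \sqrt{10}}{3055}$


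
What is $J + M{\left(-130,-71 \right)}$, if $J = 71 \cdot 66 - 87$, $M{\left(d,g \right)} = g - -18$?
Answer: $4546$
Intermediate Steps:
$M{\left(d,g \right)} = 18 + g$ ($M{\left(d,g \right)} = g + 18 = 18 + g$)
$J = 4599$ ($J = 4686 - 87 = 4599$)
$J + M{\left(-130,-71 \right)} = 4599 + \left(18 - 71\right) = 4599 - 53 = 4546$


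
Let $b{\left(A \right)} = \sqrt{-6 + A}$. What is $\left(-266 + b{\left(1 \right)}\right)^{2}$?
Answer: $\left(266 - i \sqrt{5}\right)^{2} \approx 70751.0 - 1190.0 i$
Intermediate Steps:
$\left(-266 + b{\left(1 \right)}\right)^{2} = \left(-266 + \sqrt{-6 + 1}\right)^{2} = \left(-266 + \sqrt{-5}\right)^{2} = \left(-266 + i \sqrt{5}\right)^{2}$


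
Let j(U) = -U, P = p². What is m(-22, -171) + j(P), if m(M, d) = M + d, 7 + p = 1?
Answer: -229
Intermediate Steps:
p = -6 (p = -7 + 1 = -6)
P = 36 (P = (-6)² = 36)
m(-22, -171) + j(P) = (-22 - 171) - 1*36 = -193 - 36 = -229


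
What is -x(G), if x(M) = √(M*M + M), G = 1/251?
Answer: -6*√7/251 ≈ -0.063245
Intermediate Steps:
G = 1/251 ≈ 0.0039841
x(M) = √(M + M²) (x(M) = √(M² + M) = √(M + M²))
-x(G) = -√((1 + 1/251)/251) = -√((1/251)*(252/251)) = -√(252/63001) = -6*√7/251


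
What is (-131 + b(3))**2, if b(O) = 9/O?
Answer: 16384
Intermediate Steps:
(-131 + b(3))**2 = (-131 + 9/3)**2 = (-131 + 9*(1/3))**2 = (-131 + 3)**2 = (-128)**2 = 16384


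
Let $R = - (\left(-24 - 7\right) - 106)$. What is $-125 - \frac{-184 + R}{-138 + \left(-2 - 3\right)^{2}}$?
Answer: $- \frac{14172}{113} \approx -125.42$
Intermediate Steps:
$R = 137$ ($R = - (-31 - 106) = \left(-1\right) \left(-137\right) = 137$)
$-125 - \frac{-184 + R}{-138 + \left(-2 - 3\right)^{2}} = -125 - \frac{-184 + 137}{-138 + \left(-2 - 3\right)^{2}} = -125 - - \frac{47}{-138 + \left(-5\right)^{2}} = -125 - - \frac{47}{-138 + 25} = -125 - - \frac{47}{-113} = -125 - \left(-47\right) \left(- \frac{1}{113}\right) = -125 - \frac{47}{113} = - \frac{14172}{113}$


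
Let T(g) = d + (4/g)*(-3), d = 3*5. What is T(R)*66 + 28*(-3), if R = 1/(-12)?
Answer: 10410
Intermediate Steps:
R = -1/12 ≈ -0.083333
d = 15
T(g) = 15 - 12/g (T(g) = 15 + (4/g)*(-3) = 15 - 12/g)
T(R)*66 + 28*(-3) = (15 - 12/(-1/12))*66 + 28*(-3) = (15 - 12*(-12))*66 - 84 = (15 + 144)*66 - 84 = 159*66 - 84 = 10494 - 84 = 10410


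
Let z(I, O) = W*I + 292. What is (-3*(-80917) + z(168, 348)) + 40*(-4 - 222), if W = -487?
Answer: 152187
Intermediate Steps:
z(I, O) = 292 - 487*I (z(I, O) = -487*I + 292 = 292 - 487*I)
(-3*(-80917) + z(168, 348)) + 40*(-4 - 222) = (-3*(-80917) + (292 - 487*168)) + 40*(-4 - 222) = (242751 + (292 - 81816)) + 40*(-226) = (242751 - 81524) - 9040 = 161227 - 9040 = 152187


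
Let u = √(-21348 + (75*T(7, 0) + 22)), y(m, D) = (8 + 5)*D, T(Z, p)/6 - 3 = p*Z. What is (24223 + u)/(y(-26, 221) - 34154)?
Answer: -24223/31281 - 2*I*√4994/31281 ≈ -0.77437 - 0.0045183*I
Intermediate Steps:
T(Z, p) = 18 + 6*Z*p (T(Z, p) = 18 + 6*(p*Z) = 18 + 6*(Z*p) = 18 + 6*Z*p)
y(m, D) = 13*D
u = 2*I*√4994 (u = √(-21348 + (75*(18 + 6*7*0) + 22)) = √(-21348 + (75*(18 + 0) + 22)) = √(-21348 + (75*18 + 22)) = √(-21348 + (1350 + 22)) = √(-21348 + 1372) = √(-19976) = 2*I*√4994 ≈ 141.34*I)
(24223 + u)/(y(-26, 221) - 34154) = (24223 + 2*I*√4994)/(13*221 - 34154) = (24223 + 2*I*√4994)/(2873 - 34154) = (24223 + 2*I*√4994)/(-31281) = (24223 + 2*I*√4994)*(-1/31281) = -24223/31281 - 2*I*√4994/31281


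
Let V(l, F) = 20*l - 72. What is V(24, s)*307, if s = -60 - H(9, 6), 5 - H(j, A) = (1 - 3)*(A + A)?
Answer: 125256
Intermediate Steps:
H(j, A) = 5 + 4*A (H(j, A) = 5 - (1 - 3)*(A + A) = 5 - (-2)*2*A = 5 - (-4)*A = 5 + 4*A)
s = -89 (s = -60 - (5 + 4*6) = -60 - (5 + 24) = -60 - 1*29 = -60 - 29 = -89)
V(l, F) = -72 + 20*l
V(24, s)*307 = (-72 + 20*24)*307 = (-72 + 480)*307 = 408*307 = 125256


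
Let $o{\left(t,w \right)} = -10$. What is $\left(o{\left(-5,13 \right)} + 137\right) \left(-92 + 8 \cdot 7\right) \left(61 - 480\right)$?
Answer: $1915668$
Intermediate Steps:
$\left(o{\left(-5,13 \right)} + 137\right) \left(-92 + 8 \cdot 7\right) \left(61 - 480\right) = \left(-10 + 137\right) \left(-92 + 8 \cdot 7\right) \left(61 - 480\right) = 127 \left(-92 + 56\right) \left(-419\right) = 127 \left(-36\right) \left(-419\right) = \left(-4572\right) \left(-419\right) = 1915668$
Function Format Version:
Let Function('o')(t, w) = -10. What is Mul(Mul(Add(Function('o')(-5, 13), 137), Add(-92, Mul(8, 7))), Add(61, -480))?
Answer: 1915668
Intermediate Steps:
Mul(Mul(Add(Function('o')(-5, 13), 137), Add(-92, Mul(8, 7))), Add(61, -480)) = Mul(Mul(Add(-10, 137), Add(-92, Mul(8, 7))), Add(61, -480)) = Mul(Mul(127, Add(-92, 56)), -419) = Mul(Mul(127, -36), -419) = Mul(-4572, -419) = 1915668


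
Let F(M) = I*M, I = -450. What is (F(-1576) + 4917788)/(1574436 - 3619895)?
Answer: -5626988/2045459 ≈ -2.7510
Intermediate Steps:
F(M) = -450*M
(F(-1576) + 4917788)/(1574436 - 3619895) = (-450*(-1576) + 4917788)/(1574436 - 3619895) = (709200 + 4917788)/(-2045459) = 5626988*(-1/2045459) = -5626988/2045459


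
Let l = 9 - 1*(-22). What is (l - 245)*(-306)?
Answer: 65484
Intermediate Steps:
l = 31 (l = 9 + 22 = 31)
(l - 245)*(-306) = (31 - 245)*(-306) = -214*(-306) = 65484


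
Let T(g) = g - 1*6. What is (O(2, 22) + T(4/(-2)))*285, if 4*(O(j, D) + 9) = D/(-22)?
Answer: -19665/4 ≈ -4916.3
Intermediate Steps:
O(j, D) = -9 - D/88 (O(j, D) = -9 + (D/(-22))/4 = -9 + (D*(-1/22))/4 = -9 + (-D/22)/4 = -9 - D/88)
T(g) = -6 + g (T(g) = g - 6 = -6 + g)
(O(2, 22) + T(4/(-2)))*285 = ((-9 - 1/88*22) + (-6 + 4/(-2)))*285 = ((-9 - ¼) + (-6 + 4*(-½)))*285 = (-37/4 + (-6 - 2))*285 = (-37/4 - 8)*285 = -69/4*285 = -19665/4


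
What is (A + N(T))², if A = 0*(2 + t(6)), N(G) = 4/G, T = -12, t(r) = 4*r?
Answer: ⅑ ≈ 0.11111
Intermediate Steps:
A = 0 (A = 0*(2 + 4*6) = 0*(2 + 24) = 0*26 = 0)
(A + N(T))² = (0 + 4/(-12))² = (0 + 4*(-1/12))² = (0 - ⅓)² = (-⅓)² = ⅑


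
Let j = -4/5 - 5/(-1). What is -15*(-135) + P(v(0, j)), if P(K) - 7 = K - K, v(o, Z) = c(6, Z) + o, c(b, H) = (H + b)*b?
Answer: 2032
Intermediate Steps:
c(b, H) = b*(H + b)
j = 21/5 (j = -4*1/5 - 5*(-1) = -4/5 + 5 = 21/5 ≈ 4.2000)
v(o, Z) = 36 + o + 6*Z (v(o, Z) = 6*(Z + 6) + o = 6*(6 + Z) + o = (36 + 6*Z) + o = 36 + o + 6*Z)
P(K) = 7 (P(K) = 7 + (K - K) = 7 + 0 = 7)
-15*(-135) + P(v(0, j)) = -15*(-135) + 7 = 2025 + 7 = 2032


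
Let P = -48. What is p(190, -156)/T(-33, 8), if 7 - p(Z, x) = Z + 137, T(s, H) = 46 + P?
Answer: 160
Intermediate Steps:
T(s, H) = -2 (T(s, H) = 46 - 48 = -2)
p(Z, x) = -130 - Z (p(Z, x) = 7 - (Z + 137) = 7 - (137 + Z) = 7 + (-137 - Z) = -130 - Z)
p(190, -156)/T(-33, 8) = (-130 - 1*190)/(-2) = (-130 - 190)*(-1/2) = -320*(-1/2) = 160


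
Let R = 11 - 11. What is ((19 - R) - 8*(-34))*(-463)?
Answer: -134733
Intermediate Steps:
R = 0
((19 - R) - 8*(-34))*(-463) = ((19 - 1*0) - 8*(-34))*(-463) = ((19 + 0) + 272)*(-463) = (19 + 272)*(-463) = 291*(-463) = -134733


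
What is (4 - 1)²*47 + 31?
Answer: 454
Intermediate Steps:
(4 - 1)²*47 + 31 = 3²*47 + 31 = 9*47 + 31 = 423 + 31 = 454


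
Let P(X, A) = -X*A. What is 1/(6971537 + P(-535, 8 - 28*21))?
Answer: 1/6661237 ≈ 1.5012e-7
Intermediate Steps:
P(X, A) = -A*X
1/(6971537 + P(-535, 8 - 28*21)) = 1/(6971537 - 1*(8 - 28*21)*(-535)) = 1/(6971537 - 1*(8 - 588)*(-535)) = 1/(6971537 - 1*(-580)*(-535)) = 1/(6971537 - 310300) = 1/6661237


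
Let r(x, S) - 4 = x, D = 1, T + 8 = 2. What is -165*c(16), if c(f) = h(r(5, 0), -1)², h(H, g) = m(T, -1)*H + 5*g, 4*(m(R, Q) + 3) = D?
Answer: -2336565/16 ≈ -1.4604e+5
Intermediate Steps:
T = -6 (T = -8 + 2 = -6)
m(R, Q) = -11/4 (m(R, Q) = -3 + (¼)*1 = -3 + ¼ = -11/4)
r(x, S) = 4 + x
h(H, g) = 5*g - 11*H/4 (h(H, g) = -11*H/4 + 5*g = 5*g - 11*H/4)
c(f) = 14161/16 (c(f) = (5*(-1) - 11*(4 + 5)/4)² = (-5 - 11/4*9)² = (-5 - 99/4)² = (-119/4)² = 14161/16)
-165*c(16) = -165*14161/16 = -2336565/16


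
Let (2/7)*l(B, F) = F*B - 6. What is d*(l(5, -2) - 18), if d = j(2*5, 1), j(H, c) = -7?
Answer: 518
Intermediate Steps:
d = -7
l(B, F) = -21 + 7*B*F/2 (l(B, F) = 7*(F*B - 6)/2 = 7*(B*F - 6)/2 = 7*(-6 + B*F)/2 = -21 + 7*B*F/2)
d*(l(5, -2) - 18) = -7*((-21 + (7/2)*5*(-2)) - 18) = -7*((-21 - 35) - 18) = -7*(-56 - 18) = -7*(-74) = 518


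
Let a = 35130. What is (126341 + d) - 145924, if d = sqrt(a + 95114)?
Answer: -19583 + 2*sqrt(32561) ≈ -19222.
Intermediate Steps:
d = 2*sqrt(32561) (d = sqrt(35130 + 95114) = sqrt(130244) = 2*sqrt(32561) ≈ 360.89)
(126341 + d) - 145924 = (126341 + 2*sqrt(32561)) - 145924 = -19583 + 2*sqrt(32561)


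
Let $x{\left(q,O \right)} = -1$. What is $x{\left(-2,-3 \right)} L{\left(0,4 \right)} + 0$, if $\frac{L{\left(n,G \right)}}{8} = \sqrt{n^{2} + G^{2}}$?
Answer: $-32$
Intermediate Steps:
$L{\left(n,G \right)} = 8 \sqrt{G^{2} + n^{2}}$ ($L{\left(n,G \right)} = 8 \sqrt{n^{2} + G^{2}} = 8 \sqrt{G^{2} + n^{2}}$)
$x{\left(-2,-3 \right)} L{\left(0,4 \right)} + 0 = - 8 \sqrt{4^{2} + 0^{2}} + 0 = - 8 \sqrt{16 + 0} + 0 = - 8 \sqrt{16} + 0 = - 8 \cdot 4 + 0 = \left(-1\right) 32 + 0 = -32 + 0 = -32$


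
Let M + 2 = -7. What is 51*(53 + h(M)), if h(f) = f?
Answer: 2244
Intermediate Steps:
M = -9 (M = -2 - 7 = -9)
51*(53 + h(M)) = 51*(53 - 9) = 51*44 = 2244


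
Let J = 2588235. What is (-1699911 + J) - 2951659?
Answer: -2063335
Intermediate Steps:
(-1699911 + J) - 2951659 = (-1699911 + 2588235) - 2951659 = 888324 - 2951659 = -2063335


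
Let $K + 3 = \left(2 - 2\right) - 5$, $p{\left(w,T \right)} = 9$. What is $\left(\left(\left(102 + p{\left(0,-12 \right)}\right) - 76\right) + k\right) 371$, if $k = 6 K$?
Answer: $-4823$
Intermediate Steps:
$K = -8$ ($K = -3 + \left(\left(2 - 2\right) - 5\right) = -3 + \left(0 - 5\right) = -3 - 5 = -8$)
$k = -48$ ($k = 6 \left(-8\right) = -48$)
$\left(\left(\left(102 + p{\left(0,-12 \right)}\right) - 76\right) + k\right) 371 = \left(\left(\left(102 + 9\right) - 76\right) - 48\right) 371 = \left(\left(111 - 76\right) - 48\right) 371 = \left(35 - 48\right) 371 = \left(-13\right) 371 = -4823$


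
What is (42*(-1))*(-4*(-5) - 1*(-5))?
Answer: -1050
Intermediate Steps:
(42*(-1))*(-4*(-5) - 1*(-5)) = -42*(20 + 5) = -42*25 = -1050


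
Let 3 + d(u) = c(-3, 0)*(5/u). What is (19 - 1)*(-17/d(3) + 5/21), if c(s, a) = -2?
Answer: 6996/133 ≈ 52.602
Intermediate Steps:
d(u) = -3 - 10/u
(19 - 1)*(-17/d(3) + 5/21) = (19 - 1)*(-17/(-3 - 10/3) + 5/21) = 18*(-17/(-3 - 10*⅓) + 5*(1/21)) = 18*(-17/(-3 - 10/3) + 5/21) = 18*(-17/(-19/3) + 5/21) = 18*(-17*(-3/19) + 5/21) = 18*(51/19 + 5/21) = 18*(1166/399) = 6996/133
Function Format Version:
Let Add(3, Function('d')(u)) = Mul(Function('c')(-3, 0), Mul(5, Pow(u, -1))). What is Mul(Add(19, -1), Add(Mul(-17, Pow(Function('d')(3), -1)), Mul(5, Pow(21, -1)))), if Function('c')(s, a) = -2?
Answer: Rational(6996, 133) ≈ 52.602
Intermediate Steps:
Function('d')(u) = Add(-3, Mul(-10, Pow(u, -1))) (Function('d')(u) = Add(-3, Mul(-2, Mul(5, Pow(u, -1)))) = Add(-3, Mul(-10, Pow(u, -1))))
Mul(Add(19, -1), Add(Mul(-17, Pow(Function('d')(3), -1)), Mul(5, Pow(21, -1)))) = Mul(Add(19, -1), Add(Mul(-17, Pow(Add(-3, Mul(-10, Pow(3, -1))), -1)), Mul(5, Pow(21, -1)))) = Mul(18, Add(Mul(-17, Pow(Add(-3, Mul(-10, Rational(1, 3))), -1)), Mul(5, Rational(1, 21)))) = Mul(18, Add(Mul(-17, Pow(Add(-3, Rational(-10, 3)), -1)), Rational(5, 21))) = Mul(18, Add(Mul(-17, Pow(Rational(-19, 3), -1)), Rational(5, 21))) = Mul(18, Add(Mul(-17, Rational(-3, 19)), Rational(5, 21))) = Mul(18, Add(Rational(51, 19), Rational(5, 21))) = Mul(18, Rational(1166, 399)) = Rational(6996, 133)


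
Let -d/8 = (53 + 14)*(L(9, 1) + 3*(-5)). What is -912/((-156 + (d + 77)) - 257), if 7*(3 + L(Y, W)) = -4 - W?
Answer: -798/8483 ≈ -0.094070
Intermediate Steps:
L(Y, W) = -25/7 - W/7 (L(Y, W) = -3 + (-4 - W)/7 = -3 + (-4/7 - W/7) = -25/7 - W/7)
d = 70216/7 (d = -8*(53 + 14)*((-25/7 - ⅐*1) + 3*(-5)) = -536*((-25/7 - ⅐) - 15) = -536*(-26/7 - 15) = -536*(-131)/7 = -8*(-8777/7) = 70216/7 ≈ 10031.)
-912/((-156 + (d + 77)) - 257) = -912/((-156 + (70216/7 + 77)) - 257) = -912/((-156 + 70755/7) - 257) = -912/(69663/7 - 257) = -912/67864/7 = -912*7/67864 = -798/8483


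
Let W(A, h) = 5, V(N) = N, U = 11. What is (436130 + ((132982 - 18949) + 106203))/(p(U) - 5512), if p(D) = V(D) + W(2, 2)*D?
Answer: -328183/2723 ≈ -120.52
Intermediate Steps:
p(D) = 6*D (p(D) = D + 5*D = 6*D)
(436130 + ((132982 - 18949) + 106203))/(p(U) - 5512) = (436130 + ((132982 - 18949) + 106203))/(6*11 - 5512) = (436130 + (114033 + 106203))/(66 - 5512) = (436130 + 220236)/(-5446) = 656366*(-1/5446) = -328183/2723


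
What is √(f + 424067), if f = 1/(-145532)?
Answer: 3*√249487604243141/72766 ≈ 651.20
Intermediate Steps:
f = -1/145532 ≈ -6.8713e-6
√(f + 424067) = √(-1/145532 + 424067) = √(61715318643/145532) = 3*√249487604243141/72766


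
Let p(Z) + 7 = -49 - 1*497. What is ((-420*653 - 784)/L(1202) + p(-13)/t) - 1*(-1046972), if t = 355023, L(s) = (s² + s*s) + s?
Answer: 537255746343482209/513152019315 ≈ 1.0470e+6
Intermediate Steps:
L(s) = s + 2*s² (L(s) = (s² + s²) + s = 2*s² + s = s + 2*s²)
p(Z) = -553 (p(Z) = -7 + (-49 - 1*497) = -7 + (-49 - 497) = -7 - 546 = -553)
((-420*653 - 784)/L(1202) + p(-13)/t) - 1*(-1046972) = ((-420*653 - 784)/((1202*(1 + 2*1202))) - 553/355023) - 1*(-1046972) = ((-274260 - 784)/((1202*(1 + 2404))) - 553*1/355023) + 1046972 = (-275044/(1202*2405) - 553/355023) + 1046972 = (-275044/2890810 - 553/355023) + 1046972 = (-275044*1/2890810 - 553/355023) + 1046972 = (-137522/1445405 - 553/355023) + 1046972 = -49622781971/513152019315 + 1046972 = 537255746343482209/513152019315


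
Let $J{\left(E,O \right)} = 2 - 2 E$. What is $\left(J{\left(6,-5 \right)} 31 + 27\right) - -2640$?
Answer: $2357$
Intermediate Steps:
$\left(J{\left(6,-5 \right)} 31 + 27\right) - -2640 = \left(\left(2 - 12\right) 31 + 27\right) - -2640 = \left(\left(2 - 12\right) 31 + 27\right) + 2640 = \left(\left(-10\right) 31 + 27\right) + 2640 = \left(-310 + 27\right) + 2640 = -283 + 2640 = 2357$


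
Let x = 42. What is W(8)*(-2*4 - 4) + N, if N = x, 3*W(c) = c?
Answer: 10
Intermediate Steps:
W(c) = c/3
N = 42
W(8)*(-2*4 - 4) + N = ((⅓)*8)*(-2*4 - 4) + 42 = 8*(-8 - 4)/3 + 42 = (8/3)*(-12) + 42 = -32 + 42 = 10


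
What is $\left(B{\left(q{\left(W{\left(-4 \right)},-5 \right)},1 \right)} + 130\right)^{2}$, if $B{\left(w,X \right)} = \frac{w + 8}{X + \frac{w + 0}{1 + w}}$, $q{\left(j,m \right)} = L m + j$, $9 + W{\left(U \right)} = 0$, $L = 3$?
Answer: $\frac{32970564}{2209} \approx 14926.0$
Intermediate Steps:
$W{\left(U \right)} = -9$ ($W{\left(U \right)} = -9 + 0 = -9$)
$q{\left(j,m \right)} = j + 3 m$ ($q{\left(j,m \right)} = 3 m + j = j + 3 m$)
$B{\left(w,X \right)} = \frac{8 + w}{X + \frac{w}{1 + w}}$
$\left(B{\left(q{\left(W{\left(-4 \right)},-5 \right)},1 \right)} + 130\right)^{2} = \left(\frac{8 + \left(-9 + 3 \left(-5\right)\right)^{2} + 9 \left(-9 + 3 \left(-5\right)\right)}{1 + \left(-9 + 3 \left(-5\right)\right) + 1 \left(-9 + 3 \left(-5\right)\right)} + 130\right)^{2} = \left(\frac{8 + \left(-9 - 15\right)^{2} + 9 \left(-9 - 15\right)}{1 - 24 + 1 \left(-9 - 15\right)} + 130\right)^{2} = \left(\frac{8 + \left(-24\right)^{2} + 9 \left(-24\right)}{1 - 24 + 1 \left(-24\right)} + 130\right)^{2} = \left(\frac{8 + 576 - 216}{1 - 24 - 24} + 130\right)^{2} = \left(\frac{1}{-47} \cdot 368 + 130\right)^{2} = \left(\left(- \frac{1}{47}\right) 368 + 130\right)^{2} = \left(- \frac{368}{47} + 130\right)^{2} = \left(\frac{5742}{47}\right)^{2} = \frac{32970564}{2209}$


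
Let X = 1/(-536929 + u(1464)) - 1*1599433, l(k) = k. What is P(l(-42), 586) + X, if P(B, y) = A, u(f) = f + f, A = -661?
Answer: -854451796095/534001 ≈ -1.6001e+6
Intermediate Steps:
u(f) = 2*f
P(B, y) = -661
X = -854098821434/534001 (X = 1/(-536929 + 2*1464) - 1*1599433 = 1/(-536929 + 2928) - 1599433 = 1/(-534001) - 1599433 = -1/534001 - 1599433 = -854098821434/534001 ≈ -1.5994e+6)
P(l(-42), 586) + X = -661 - 854098821434/534001 = -854451796095/534001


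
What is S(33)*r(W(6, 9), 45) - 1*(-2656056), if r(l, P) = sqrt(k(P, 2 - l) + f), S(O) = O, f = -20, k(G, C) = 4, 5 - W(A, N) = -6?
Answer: 2656056 + 132*I ≈ 2.6561e+6 + 132.0*I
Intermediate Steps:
W(A, N) = 11 (W(A, N) = 5 - 1*(-6) = 5 + 6 = 11)
r(l, P) = 4*I (r(l, P) = sqrt(4 - 20) = sqrt(-16) = 4*I)
S(33)*r(W(6, 9), 45) - 1*(-2656056) = 33*(4*I) - 1*(-2656056) = 132*I + 2656056 = 2656056 + 132*I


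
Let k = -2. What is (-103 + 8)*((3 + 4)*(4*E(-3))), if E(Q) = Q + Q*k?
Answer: -7980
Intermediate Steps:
E(Q) = -Q (E(Q) = Q + Q*(-2) = Q - 2*Q = -Q)
(-103 + 8)*((3 + 4)*(4*E(-3))) = (-103 + 8)*((3 + 4)*(4*(-1*(-3)))) = -665*4*3 = -665*12 = -95*84 = -7980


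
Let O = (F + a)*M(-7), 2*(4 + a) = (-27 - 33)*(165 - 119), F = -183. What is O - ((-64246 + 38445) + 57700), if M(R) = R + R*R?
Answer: -97713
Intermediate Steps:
M(R) = R + R²
a = -1384 (a = -4 + ((-27 - 33)*(165 - 119))/2 = -4 + (-60*46)/2 = -4 + (½)*(-2760) = -4 - 1380 = -1384)
O = -65814 (O = (-183 - 1384)*(-7*(1 - 7)) = -(-10969)*(-6) = -1567*42 = -65814)
O - ((-64246 + 38445) + 57700) = -65814 - ((-64246 + 38445) + 57700) = -65814 - (-25801 + 57700) = -65814 - 1*31899 = -65814 - 31899 = -97713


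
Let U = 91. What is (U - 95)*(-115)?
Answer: 460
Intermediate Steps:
(U - 95)*(-115) = (91 - 95)*(-115) = -4*(-115) = 460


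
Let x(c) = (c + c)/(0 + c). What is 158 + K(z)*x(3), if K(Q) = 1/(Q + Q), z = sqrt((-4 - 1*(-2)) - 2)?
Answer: 158 - I/2 ≈ 158.0 - 0.5*I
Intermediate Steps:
z = 2*I (z = sqrt((-4 + 2) - 2) = sqrt(-2 - 2) = sqrt(-4) = 2*I ≈ 2.0*I)
x(c) = 2 (x(c) = (2*c)/c = 2)
K(Q) = 1/(2*Q)
158 + K(z)*x(3) = 158 + (1/(2*((2*I))))*2 = 158 + ((-I/2)/2)*2 = 158 - I/4*2 = 158 - I/2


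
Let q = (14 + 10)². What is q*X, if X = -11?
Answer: -6336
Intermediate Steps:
q = 576 (q = 24² = 576)
q*X = 576*(-11) = -6336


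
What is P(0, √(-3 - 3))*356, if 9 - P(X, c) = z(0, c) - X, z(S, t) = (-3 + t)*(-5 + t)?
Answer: 2848*I*√6 ≈ 6976.1*I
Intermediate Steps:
z(S, t) = (-5 + t)*(-3 + t)
P(X, c) = -6 + X - c² + 8*c (P(X, c) = 9 - ((15 + c² - 8*c) - X) = 9 - (15 + c² - X - 8*c) = 9 + (-15 + X - c² + 8*c) = -6 + X - c² + 8*c)
P(0, √(-3 - 3))*356 = (-6 + 0 - (√(-3 - 3))² + 8*√(-3 - 3))*356 = (-6 + 0 - (√(-6))² + 8*√(-6))*356 = (-6 + 0 - (I*√6)² + 8*(I*√6))*356 = (-6 + 0 - 1*(-6) + 8*I*√6)*356 = (-6 + 0 + 6 + 8*I*√6)*356 = (8*I*√6)*356 = 2848*I*√6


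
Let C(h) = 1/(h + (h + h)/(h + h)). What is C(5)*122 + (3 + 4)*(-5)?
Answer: -44/3 ≈ -14.667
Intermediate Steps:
C(h) = 1/(1 + h) (C(h) = 1/(h + (2*h)/((2*h))) = 1/(h + (2*h)*(1/(2*h))) = 1/(h + 1) = 1/(1 + h))
C(5)*122 + (3 + 4)*(-5) = 122/(1 + 5) + (3 + 4)*(-5) = 122/6 + 7*(-5) = (⅙)*122 - 35 = 61/3 - 35 = -44/3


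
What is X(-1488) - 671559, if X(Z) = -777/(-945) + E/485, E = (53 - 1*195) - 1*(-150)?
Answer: -2931351374/4365 ≈ -6.7156e+5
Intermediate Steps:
E = 8 (E = (53 - 195) + 150 = -142 + 150 = 8)
X(Z) = 3661/4365 (X(Z) = -777/(-945) + 8/485 = -777*(-1/945) + 8*(1/485) = 37/45 + 8/485 = 3661/4365)
X(-1488) - 671559 = 3661/4365 - 671559 = -2931351374/4365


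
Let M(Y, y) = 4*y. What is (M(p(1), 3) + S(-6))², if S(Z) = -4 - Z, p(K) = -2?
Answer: 196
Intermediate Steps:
(M(p(1), 3) + S(-6))² = (4*3 + (-4 - 1*(-6)))² = (12 + (-4 + 6))² = (12 + 2)² = 14² = 196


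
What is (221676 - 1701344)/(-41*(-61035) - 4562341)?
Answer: 739834/1029953 ≈ 0.71832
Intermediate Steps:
(221676 - 1701344)/(-41*(-61035) - 4562341) = -1479668/(2502435 - 4562341) = -1479668/(-2059906) = -1479668*(-1/2059906) = 739834/1029953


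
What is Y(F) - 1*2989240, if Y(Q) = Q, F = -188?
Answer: -2989428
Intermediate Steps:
Y(F) - 1*2989240 = -188 - 1*2989240 = -188 - 2989240 = -2989428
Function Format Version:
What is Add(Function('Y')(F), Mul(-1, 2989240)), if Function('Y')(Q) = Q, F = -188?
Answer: -2989428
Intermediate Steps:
Add(Function('Y')(F), Mul(-1, 2989240)) = Add(-188, Mul(-1, 2989240)) = Add(-188, -2989240) = -2989428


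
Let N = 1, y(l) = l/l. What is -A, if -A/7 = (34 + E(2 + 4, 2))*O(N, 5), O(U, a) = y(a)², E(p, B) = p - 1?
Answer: 273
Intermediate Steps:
y(l) = 1
E(p, B) = -1 + p
O(U, a) = 1 (O(U, a) = 1² = 1)
A = -273 (A = -7*(34 + (-1 + (2 + 4))) = -7*(34 + (-1 + 6)) = -7*(34 + 5) = -273 ≈ -273.00)
-A = -1*(-273) = 273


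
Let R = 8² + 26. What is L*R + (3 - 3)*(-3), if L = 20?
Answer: 1800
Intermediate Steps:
R = 90 (R = 64 + 26 = 90)
L*R + (3 - 3)*(-3) = 20*90 + (3 - 3)*(-3) = 1800 + 0*(-3) = 1800 + 0 = 1800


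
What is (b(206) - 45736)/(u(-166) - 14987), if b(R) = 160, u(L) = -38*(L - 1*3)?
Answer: 15192/2855 ≈ 5.3212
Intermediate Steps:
u(L) = 114 - 38*L (u(L) = -38*(L - 3) = -38*(-3 + L) = 114 - 38*L)
(b(206) - 45736)/(u(-166) - 14987) = (160 - 45736)/((114 - 38*(-166)) - 14987) = -45576/((114 + 6308) - 14987) = -45576/(6422 - 14987) = -45576/(-8565) = -45576*(-1/8565) = 15192/2855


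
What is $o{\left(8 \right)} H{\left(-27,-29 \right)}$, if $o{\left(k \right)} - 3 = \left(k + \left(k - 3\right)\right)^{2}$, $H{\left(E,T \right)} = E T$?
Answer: $134676$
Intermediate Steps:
$o{\left(k \right)} = 3 + \left(-3 + 2 k\right)^{2}$ ($o{\left(k \right)} = 3 + \left(k + \left(k - 3\right)\right)^{2} = 3 + \left(k + \left(-3 + k\right)\right)^{2} = 3 + \left(-3 + 2 k\right)^{2}$)
$o{\left(8 \right)} H{\left(-27,-29 \right)} = \left(3 + \left(-3 + 2 \cdot 8\right)^{2}\right) \left(\left(-27\right) \left(-29\right)\right) = \left(3 + \left(-3 + 16\right)^{2}\right) 783 = \left(3 + 13^{2}\right) 783 = \left(3 + 169\right) 783 = 172 \cdot 783 = 134676$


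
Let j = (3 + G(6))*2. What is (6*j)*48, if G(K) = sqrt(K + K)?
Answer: 1728 + 1152*sqrt(3) ≈ 3723.3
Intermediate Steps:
G(K) = sqrt(2)*sqrt(K) (G(K) = sqrt(2*K) = sqrt(2)*sqrt(K))
j = 6 + 4*sqrt(3) (j = (3 + sqrt(2)*sqrt(6))*2 = (3 + 2*sqrt(3))*2 = 6 + 4*sqrt(3) ≈ 12.928)
(6*j)*48 = (6*(6 + 4*sqrt(3)))*48 = (36 + 24*sqrt(3))*48 = 1728 + 1152*sqrt(3)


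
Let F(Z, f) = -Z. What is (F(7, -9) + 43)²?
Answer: 1296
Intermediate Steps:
(F(7, -9) + 43)² = (-1*7 + 43)² = (-7 + 43)² = 36² = 1296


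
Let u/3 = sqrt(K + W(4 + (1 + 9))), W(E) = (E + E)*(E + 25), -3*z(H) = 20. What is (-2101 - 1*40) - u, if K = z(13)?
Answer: -2141 - 2*sqrt(2442) ≈ -2239.8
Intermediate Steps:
z(H) = -20/3 (z(H) = -1/3*20 = -20/3)
K = -20/3 ≈ -6.6667
W(E) = 2*E*(25 + E) (W(E) = (2*E)*(25 + E) = 2*E*(25 + E))
u = 2*sqrt(2442) (u = 3*sqrt(-20/3 + 2*(4 + (1 + 9))*(25 + (4 + (1 + 9)))) = 3*sqrt(-20/3 + 2*(4 + 10)*(25 + (4 + 10))) = 3*sqrt(-20/3 + 2*14*(25 + 14)) = 3*sqrt(-20/3 + 2*14*39) = 3*sqrt(-20/3 + 1092) = 3*sqrt(3256/3) = 3*(2*sqrt(2442)/3) = 2*sqrt(2442) ≈ 98.833)
(-2101 - 1*40) - u = (-2101 - 1*40) - 2*sqrt(2442) = (-2101 - 40) - 2*sqrt(2442) = -2141 - 2*sqrt(2442)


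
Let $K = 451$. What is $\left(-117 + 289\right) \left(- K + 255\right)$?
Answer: $-33712$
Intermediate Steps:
$\left(-117 + 289\right) \left(- K + 255\right) = \left(-117 + 289\right) \left(\left(-1\right) 451 + 255\right) = 172 \left(-451 + 255\right) = 172 \left(-196\right) = -33712$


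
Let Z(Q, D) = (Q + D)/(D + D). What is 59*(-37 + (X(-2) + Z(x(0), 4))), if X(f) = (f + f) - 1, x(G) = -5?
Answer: -19883/8 ≈ -2485.4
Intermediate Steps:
Z(Q, D) = (D + Q)/(2*D) (Z(Q, D) = (D + Q)/((2*D)) = (D + Q)*(1/(2*D)) = (D + Q)/(2*D))
X(f) = -1 + 2*f (X(f) = 2*f - 1 = -1 + 2*f)
59*(-37 + (X(-2) + Z(x(0), 4))) = 59*(-37 + ((-1 + 2*(-2)) + (½)*(4 - 5)/4)) = 59*(-37 + ((-1 - 4) + (½)*(¼)*(-1))) = 59*(-37 + (-5 - ⅛)) = 59*(-37 - 41/8) = 59*(-337/8) = -19883/8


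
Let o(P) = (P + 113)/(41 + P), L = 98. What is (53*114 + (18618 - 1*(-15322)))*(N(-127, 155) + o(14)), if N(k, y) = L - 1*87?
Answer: 29266824/55 ≈ 5.3212e+5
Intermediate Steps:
N(k, y) = 11 (N(k, y) = 98 - 1*87 = 98 - 87 = 11)
o(P) = (113 + P)/(41 + P)
(53*114 + (18618 - 1*(-15322)))*(N(-127, 155) + o(14)) = (53*114 + (18618 - 1*(-15322)))*(11 + (113 + 14)/(41 + 14)) = (6042 + (18618 + 15322))*(11 + 127/55) = (6042 + 33940)*(11 + (1/55)*127) = 39982*(11 + 127/55) = 39982*(732/55) = 29266824/55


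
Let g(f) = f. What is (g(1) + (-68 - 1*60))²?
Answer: 16129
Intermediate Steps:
(g(1) + (-68 - 1*60))² = (1 + (-68 - 1*60))² = (1 + (-68 - 60))² = (1 - 128)² = (-127)² = 16129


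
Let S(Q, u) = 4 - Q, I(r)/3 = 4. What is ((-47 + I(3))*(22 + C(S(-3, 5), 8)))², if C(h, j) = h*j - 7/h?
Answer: 7263025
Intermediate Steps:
I(r) = 12 (I(r) = 3*4 = 12)
C(h, j) = -7/h + h*j
((-47 + I(3))*(22 + C(S(-3, 5), 8)))² = ((-47 + 12)*(22 + (-7/(4 - 1*(-3)) + (4 - 1*(-3))*8)))² = (-35*(22 + (-7/(4 + 3) + (4 + 3)*8)))² = (-35*(22 + (-7/7 + 7*8)))² = (-35*(22 + (-7*⅐ + 56)))² = (-35*(22 + (-1 + 56)))² = (-35*(22 + 55))² = (-35*77)² = (-2695)² = 7263025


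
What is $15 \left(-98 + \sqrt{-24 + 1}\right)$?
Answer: $-1470 + 15 i \sqrt{23} \approx -1470.0 + 71.938 i$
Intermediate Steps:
$15 \left(-98 + \sqrt{-24 + 1}\right) = 15 \left(-98 + \sqrt{-23}\right) = 15 \left(-98 + i \sqrt{23}\right) = -1470 + 15 i \sqrt{23}$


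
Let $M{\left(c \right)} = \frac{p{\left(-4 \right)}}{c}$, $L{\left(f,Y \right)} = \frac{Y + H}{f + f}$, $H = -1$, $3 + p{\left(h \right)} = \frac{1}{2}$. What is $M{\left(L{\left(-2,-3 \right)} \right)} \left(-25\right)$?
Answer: $\frac{125}{2} \approx 62.5$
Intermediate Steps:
$p{\left(h \right)} = - \frac{5}{2}$ ($p{\left(h \right)} = -3 + \frac{1}{2} = - \frac{5}{2}$)
$L{\left(f,Y \right)} = \frac{-1 + Y}{2 f}$ ($L{\left(f,Y \right)} = \frac{Y - 1}{f + f} = \frac{-1 + Y}{2 f}$)
$M{\left(c \right)} = - \frac{5}{2 c}$
$M{\left(L{\left(-2,-3 \right)} \right)} \left(-25\right) = - \frac{5}{2 \frac{-1 - 3}{2 \left(-2\right)}} \left(-25\right) = - \frac{5}{2 \cdot \frac{1}{2} \left(- \frac{1}{2}\right) \left(-4\right)} \left(-25\right) = - \frac{5}{2 \cdot 1} \left(-25\right) = \left(- \frac{5}{2}\right) 1 \left(-25\right) = \left(- \frac{5}{2}\right) \left(-25\right) = \frac{125}{2}$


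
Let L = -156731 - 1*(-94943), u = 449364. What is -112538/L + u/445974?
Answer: 6496193737/2296320126 ≈ 2.8290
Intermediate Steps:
L = -61788 (L = -156731 + 94943 = -61788)
-112538/L + u/445974 = -112538/(-61788) + 449364/445974 = -112538*(-1/61788) + 449364*(1/445974) = 56269/30894 + 74894/74329 = 6496193737/2296320126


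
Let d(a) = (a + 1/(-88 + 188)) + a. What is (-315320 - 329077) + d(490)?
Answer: -64341699/100 ≈ -6.4342e+5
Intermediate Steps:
d(a) = 1/100 + 2*a (d(a) = (a + 1/100) + a = (1/100 + a) + a = 1/100 + 2*a)
(-315320 - 329077) + d(490) = (-315320 - 329077) + (1/100 + 2*490) = -644397 + (1/100 + 980) = -644397 + 98001/100 = -64341699/100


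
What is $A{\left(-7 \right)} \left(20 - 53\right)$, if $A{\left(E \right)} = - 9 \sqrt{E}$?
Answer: $297 i \sqrt{7} \approx 785.79 i$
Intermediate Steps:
$A{\left(-7 \right)} \left(20 - 53\right) = - 9 \sqrt{-7} \left(20 - 53\right) = - 9 i \sqrt{7} \left(-33\right) = 297 i \sqrt{7}$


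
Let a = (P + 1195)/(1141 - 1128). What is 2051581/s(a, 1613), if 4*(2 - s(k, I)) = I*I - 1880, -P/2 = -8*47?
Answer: -8206324/2599881 ≈ -3.1564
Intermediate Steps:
P = 752 (P = -(-16)*47 = -2*(-376) = 752)
a = 1947/13 (a = (752 + 1195)/(1141 - 1128) = 1947/13 ≈ 149.77)
s(k, I) = 472 - I**2/4 (s(k, I) = 2 - (I*I - 1880)/4 = 2 - (I**2 - 1880)/4 = 2 - (-1880 + I**2)/4 = 2 + (470 - I**2/4) = 472 - I**2/4)
2051581/s(a, 1613) = 2051581/(472 - 1/4*1613**2) = 2051581/(472 - 1/4*2601769) = 2051581/(472 - 2601769/4) = 2051581/(-2599881/4) = 2051581*(-4/2599881) = -8206324/2599881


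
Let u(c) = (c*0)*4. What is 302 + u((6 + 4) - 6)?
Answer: 302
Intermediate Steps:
u(c) = 0 (u(c) = 0*4 = 0)
302 + u((6 + 4) - 6) = 302 + 0 = 302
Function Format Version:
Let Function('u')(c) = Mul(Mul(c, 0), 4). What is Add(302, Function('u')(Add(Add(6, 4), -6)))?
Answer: 302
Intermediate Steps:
Function('u')(c) = 0 (Function('u')(c) = Mul(0, 4) = 0)
Add(302, Function('u')(Add(Add(6, 4), -6))) = Add(302, 0) = 302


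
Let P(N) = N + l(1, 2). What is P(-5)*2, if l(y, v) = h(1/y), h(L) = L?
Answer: -8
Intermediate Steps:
l(y, v) = 1/y
P(N) = 1 + N (P(N) = N + 1/1 = N + 1 = 1 + N)
P(-5)*2 = (1 - 5)*2 = -4*2 = -8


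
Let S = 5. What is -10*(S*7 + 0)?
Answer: -350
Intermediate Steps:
-10*(S*7 + 0) = -10*(5*7 + 0) = -10*(35 + 0) = -10*35 = -350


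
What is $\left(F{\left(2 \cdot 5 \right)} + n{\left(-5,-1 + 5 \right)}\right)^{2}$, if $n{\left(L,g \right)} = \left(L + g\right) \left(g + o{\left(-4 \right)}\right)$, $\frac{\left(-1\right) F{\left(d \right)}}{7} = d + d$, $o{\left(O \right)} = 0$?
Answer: $20736$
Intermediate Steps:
$F{\left(d \right)} = - 14 d$ ($F{\left(d \right)} = - 7 \left(d + d\right) = - 7 \cdot 2 d = - 14 d$)
$n{\left(L,g \right)} = g \left(L + g\right)$ ($n{\left(L,g \right)} = \left(L + g\right) \left(g + 0\right) = \left(L + g\right) g = g \left(L + g\right)$)
$\left(F{\left(2 \cdot 5 \right)} + n{\left(-5,-1 + 5 \right)}\right)^{2} = \left(- 14 \cdot 2 \cdot 5 + \left(-1 + 5\right) \left(-5 + \left(-1 + 5\right)\right)\right)^{2} = \left(\left(-14\right) 10 + 4 \left(-5 + 4\right)\right)^{2} = \left(-140 + 4 \left(-1\right)\right)^{2} = \left(-140 - 4\right)^{2} = \left(-144\right)^{2} = 20736$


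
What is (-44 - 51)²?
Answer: 9025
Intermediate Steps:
(-44 - 51)² = (-95)² = 9025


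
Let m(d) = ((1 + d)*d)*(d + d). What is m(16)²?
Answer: 75759616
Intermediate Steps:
m(d) = 2*d²*(1 + d) (m(d) = (d*(1 + d))*(2*d) = 2*d²*(1 + d))
m(16)² = (2*16²*(1 + 16))² = (2*256*17)² = 8704² = 75759616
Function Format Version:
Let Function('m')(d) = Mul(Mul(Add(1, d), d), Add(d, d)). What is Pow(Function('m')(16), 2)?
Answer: 75759616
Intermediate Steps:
Function('m')(d) = Mul(2, Pow(d, 2), Add(1, d)) (Function('m')(d) = Mul(Mul(d, Add(1, d)), Mul(2, d)) = Mul(2, Pow(d, 2), Add(1, d)))
Pow(Function('m')(16), 2) = Pow(Mul(2, Pow(16, 2), Add(1, 16)), 2) = Pow(Mul(2, 256, 17), 2) = Pow(8704, 2) = 75759616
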